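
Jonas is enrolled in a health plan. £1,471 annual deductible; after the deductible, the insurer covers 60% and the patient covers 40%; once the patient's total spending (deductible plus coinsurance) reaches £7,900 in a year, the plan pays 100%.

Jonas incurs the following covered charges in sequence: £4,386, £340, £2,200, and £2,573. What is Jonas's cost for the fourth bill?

Bill 1, £4,386: £1,471 to deductible, leaving £2,915; 40% of £2,915 = £1,166. Cost to patient: £2,637. OOP to date £2,637.
Bill 2, £340: deductible met; 40% of £340 = £136. Patient owes £136 (running OOP £2,773).
Bill 3, £2,200: deductible already satisfied, so patient's share is 40% × £2,200 = £880. Patient pays £880; OOP now £3,653.
Bill 4, £2,573: deductible met; 40% of £2,573 = £1,029.20. Patient pays £1,029.20; OOP now £4,682.20.

£1,029.20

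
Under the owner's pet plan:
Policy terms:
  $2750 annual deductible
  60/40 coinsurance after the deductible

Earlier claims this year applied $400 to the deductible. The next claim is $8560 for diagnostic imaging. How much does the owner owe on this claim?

$400 of the $2750 deductible is already met, leaving $2350.
That leaves $8560 − $2350 = $6210 for coinsurance.
Coinsurance: $6210 × 40% = $2484.
So the owner owes $2350 + $2484 = $4834.

$4834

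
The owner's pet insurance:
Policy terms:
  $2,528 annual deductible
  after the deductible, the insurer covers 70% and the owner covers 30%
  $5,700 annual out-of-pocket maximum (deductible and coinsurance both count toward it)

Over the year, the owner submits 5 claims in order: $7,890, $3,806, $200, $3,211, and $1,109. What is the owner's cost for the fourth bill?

Bill 1, $7,890: $2,528 to deductible, leaving $5,362; coinsurance $5,362 × 30% = $1,608.60. Owner owes $4,136.60 (running OOP $4,136.60).
Bill 2, $3,806: deductible already satisfied, so owner's share is 30% × $3,806 = $1,141.80. Cost to owner: $1,141.80. OOP to date $5,278.40.
Bill 3, $200: deductible met; 30% of $200 = $60. Cost to owner: $60. OOP to date $5,338.40.
Bill 4, $3,211: deductible met; 30% of $3,211 = $963.30. OOP would hit $6,301.70 > $5,700, so the cap limits the owner to $5,700 − $5,338.40 = $361.60.

$361.60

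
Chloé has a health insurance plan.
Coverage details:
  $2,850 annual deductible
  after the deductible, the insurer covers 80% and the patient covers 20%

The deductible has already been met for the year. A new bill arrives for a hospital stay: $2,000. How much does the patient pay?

$400

The deductible is already satisfied, so the full bill goes to coinsurance.
Coinsurance: $2,000 × 20% = $400.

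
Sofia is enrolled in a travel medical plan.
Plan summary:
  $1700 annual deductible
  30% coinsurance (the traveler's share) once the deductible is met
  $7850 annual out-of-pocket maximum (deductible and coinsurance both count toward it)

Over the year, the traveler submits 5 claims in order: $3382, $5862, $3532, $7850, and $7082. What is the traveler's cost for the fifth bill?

$472.20

Claim 1 ($3382): $1700 to deductible, leaving $1682; traveler's 30% is $504.60. Cost to traveler: $2204.60. OOP to date $2204.60.
Claim 2 ($5862): deductible already satisfied, so traveler's share is 30% × $5862 = $1758.60. Traveler pays $1758.60; OOP now $3963.20.
Claim 3 ($3532): deductible met; 30% of $3532 = $1059.60. Traveler pays $1059.60; OOP now $5022.80.
Claim 4 ($7850): deductible met; 30% of $7850 = $2355. Cost to traveler: $2355. OOP to date $7377.80.
Claim 5 ($7082): deductible met; 30% of $7082 = $2124.60. OOP would hit $9502.40 > $7850, so the cap limits the traveler to $7850 − $7377.80 = $472.20.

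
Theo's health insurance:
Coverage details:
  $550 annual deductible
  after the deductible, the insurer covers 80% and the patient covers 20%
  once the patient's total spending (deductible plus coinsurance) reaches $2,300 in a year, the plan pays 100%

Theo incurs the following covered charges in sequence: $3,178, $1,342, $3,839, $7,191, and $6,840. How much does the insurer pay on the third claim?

$3,071.20

Bill 1, $3,178: $550 to deductible, leaving $2,628; patient's 20% is $525.60. Patient owes $1,075.60 (running OOP $1,075.60). Plan pays $3,178 − $1,075.60 = $2,102.40.
Bill 2, $1,342: deductible already satisfied, so patient's share is 20% × $1,342 = $268.40. Patient pays $268.40; OOP now $1,344. Insurer: $1,342 − $268.40 = $1,073.60.
Bill 3, $3,839: 20% coinsurance on $3,839 = $767.80. Patient owes $767.80 (running OOP $2,111.80). Insurer: $3,839 − $767.80 = $3,071.20.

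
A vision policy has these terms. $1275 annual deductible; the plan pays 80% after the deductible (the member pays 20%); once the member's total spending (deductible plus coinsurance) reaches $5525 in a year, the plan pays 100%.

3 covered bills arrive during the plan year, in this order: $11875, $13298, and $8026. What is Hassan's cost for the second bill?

$2130

Bill 1, $11875: deductible takes $1275, $10600 remains; member's 20% is $2120. Member pays $3395; OOP now $3395.
Bill 2, $13298: 20% coinsurance on $13298 = $2659.60. Adding that to $3395 gives $6054.60, past the $5525 cap; member pays only $5525 − $3395 = $2130.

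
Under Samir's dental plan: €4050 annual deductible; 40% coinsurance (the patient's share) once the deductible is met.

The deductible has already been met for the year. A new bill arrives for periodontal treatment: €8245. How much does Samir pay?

€3298

The deductible is already satisfied, so the full bill goes to coinsurance.
Patient's 40% share of €8245 is €3298.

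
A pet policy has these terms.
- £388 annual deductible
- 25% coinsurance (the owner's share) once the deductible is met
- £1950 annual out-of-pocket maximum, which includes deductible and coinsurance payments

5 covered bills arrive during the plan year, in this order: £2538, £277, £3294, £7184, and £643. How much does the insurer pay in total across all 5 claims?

£11986

Bill 1, £2538: £388 to deductible, leaving £2150; 25% of £2150 = £537.50. Owner pays £925.50; OOP now £925.50. Insurer: £2538 − £925.50 = £1612.50.
Bill 2, £277: deductible met; 25% of £277 = £69.25. Owner owes £69.25 (running OOP £994.75). Insurer: £277 − £69.25 = £207.75.
Bill 3, £3294: deductible already satisfied, so owner's share is 25% × £3294 = £823.50. Cost to owner: £823.50. OOP to date £1818.25. Insurer: £3294 − £823.50 = £2470.50.
Bill 4, £7184: 25% coinsurance on £7184 = £1796. That would push OOP to £3614.25, over the £1950 cap, so owner pays £1950 − £1818.25 = £131.75. Plan pays £7184 − £131.75 = £7052.25.
Bill 5, £643: deductible already satisfied, so owner's share is 25% × £643 = £160.75. That would push OOP to £2110.75, over the £1950 cap, so owner pays £1950 − £1950 = £0. Plan pays £643 − £0 = £643.
Insurer total = bills − owner's total = £13936 − £1950 = £11986.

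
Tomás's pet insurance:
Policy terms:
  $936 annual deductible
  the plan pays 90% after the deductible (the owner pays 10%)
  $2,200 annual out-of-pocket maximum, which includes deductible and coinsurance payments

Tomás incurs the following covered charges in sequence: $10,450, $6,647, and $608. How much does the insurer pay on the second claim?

$6,334.40

#1 ($10,450): $936 finishes the deductible; $9,514 goes to coinsurance; owner's 10% is $951.40. Owner pays $1,887.40; OOP now $1,887.40. Insurer: $10,450 − $1,887.40 = $8,562.60.
#2 ($6,647): deductible already satisfied, so owner's share is 10% × $6,647 = $664.70. That would push OOP to $2,552.10, over the $2,200 cap, so owner pays $2,200 − $1,887.40 = $312.60. Insurer: $6,647 − $312.60 = $6,334.40.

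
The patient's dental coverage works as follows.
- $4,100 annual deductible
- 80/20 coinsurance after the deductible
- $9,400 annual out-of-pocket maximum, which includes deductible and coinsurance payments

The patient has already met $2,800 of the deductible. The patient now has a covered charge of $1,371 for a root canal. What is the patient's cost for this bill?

$1,314.20

Deductible still to meet: $4,100 − $2,800 = $1,300.
The remaining $71 (= $1,371 − $1,300) moves to coinsurance.
Coinsurance: $71 × 20% = $14.20.
Patient responsibility before any cap: $1,300 + $14.20 = $1,314.20.
Total out-of-pocket so far would be $2,800 + $1,314.20 = $4,114.20, below the $9,400 cap — no reduction.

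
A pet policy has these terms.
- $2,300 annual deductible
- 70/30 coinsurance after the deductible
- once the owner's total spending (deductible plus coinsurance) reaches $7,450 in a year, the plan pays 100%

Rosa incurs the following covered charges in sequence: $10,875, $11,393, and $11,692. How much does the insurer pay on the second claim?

$8,815.50

Bill 1, $10,875: $2,300 to deductible, leaving $8,575; owner's 30% is $2,572.50. Owner pays $4,872.50; OOP now $4,872.50. Insurer: $10,875 − $4,872.50 = $6,002.50.
Bill 2, $11,393: deductible already satisfied, so owner's share is 30% × $11,393 = $3,417.90. OOP would hit $8,290.40 > $7,450, so the cap limits the owner to $7,450 − $4,872.50 = $2,577.50. Plan pays $11,393 − $2,577.50 = $8,815.50.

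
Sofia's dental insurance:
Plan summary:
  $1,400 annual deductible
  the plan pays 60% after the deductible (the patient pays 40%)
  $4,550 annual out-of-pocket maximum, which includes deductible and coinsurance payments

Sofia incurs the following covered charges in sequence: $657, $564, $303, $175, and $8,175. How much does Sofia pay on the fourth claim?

#1 ($657): all of it applies to the deductible. Patient owes $657 (running OOP $657).
#2 ($564): all of it applies to the deductible. Cost to patient: $564. OOP to date $1,221.
#3 ($303): $179 to deductible, leaving $124; 40% of $124 = $49.60. Patient owes $228.60 (running OOP $1,449.60).
#4 ($175): deductible met; 40% of $175 = $70. Cost to patient: $70. OOP to date $1,519.60.

$70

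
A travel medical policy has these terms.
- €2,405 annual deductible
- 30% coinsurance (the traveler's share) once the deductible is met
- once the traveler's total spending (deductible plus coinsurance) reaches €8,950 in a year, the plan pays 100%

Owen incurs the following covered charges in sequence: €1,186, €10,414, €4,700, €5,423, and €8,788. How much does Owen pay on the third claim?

Claim 1 (€1,186): all of it applies to the deductible. Traveler pays €1,186; OOP now €1,186.
Claim 2 (€10,414): deductible takes €1,219, €9,195 remains; 30% of €9,195 = €2,758.50. Traveler owes €3,977.50 (running OOP €5,163.50).
Claim 3 (€4,700): deductible already satisfied, so traveler's share is 30% × €4,700 = €1,410. Traveler owes €1,410 (running OOP €6,573.50).

€1,410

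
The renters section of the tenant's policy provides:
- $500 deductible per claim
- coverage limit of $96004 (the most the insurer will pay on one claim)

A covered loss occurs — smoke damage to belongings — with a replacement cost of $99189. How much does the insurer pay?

Subtract the deductible: $99189 − $500 = $98689.
The $96004 per-incident cap binds; insurer pays $96004.

$96004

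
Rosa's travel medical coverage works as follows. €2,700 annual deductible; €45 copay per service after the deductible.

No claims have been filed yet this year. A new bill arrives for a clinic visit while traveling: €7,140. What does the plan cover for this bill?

Nothing has been paid toward the €2,700 deductible, so the first €2,700 of this charge is applied there.
That leaves €7,140 − €2,700 = €4,440 for the copay.
Copay on this service: €45.
So the traveler owes €2,700 + €45 = €2,745.
Insurer pays the balance: €7,140 − €2,745 = €4,395.

€4,395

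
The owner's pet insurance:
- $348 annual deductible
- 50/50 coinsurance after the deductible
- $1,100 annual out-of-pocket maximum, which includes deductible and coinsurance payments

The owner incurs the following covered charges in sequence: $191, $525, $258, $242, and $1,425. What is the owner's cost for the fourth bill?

Bill 1, $191: fully absorbed by the deductible. Owner owes $191 (running OOP $191).
Bill 2, $525: $157 finishes the deductible; $368 goes to coinsurance; 50% of $368 = $184. Owner owes $341 (running OOP $532).
Bill 3, $258: deductible already satisfied, so owner's share is 50% × $258 = $129. Owner owes $129 (running OOP $661).
Bill 4, $242: deductible already satisfied, so owner's share is 50% × $242 = $121. Owner owes $121 (running OOP $782).

$121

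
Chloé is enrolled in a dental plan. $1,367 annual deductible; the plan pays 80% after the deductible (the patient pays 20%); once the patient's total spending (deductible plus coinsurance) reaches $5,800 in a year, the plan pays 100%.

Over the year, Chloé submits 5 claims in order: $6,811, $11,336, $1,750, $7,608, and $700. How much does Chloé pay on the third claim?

Bill 1, $6,811: deductible takes $1,367, $5,444 remains; coinsurance $5,444 × 20% = $1,088.80. Cost to patient: $2,455.80. OOP to date $2,455.80.
Bill 2, $11,336: deductible already satisfied, so patient's share is 20% × $11,336 = $2,267.20. Patient owes $2,267.20 (running OOP $4,723).
Bill 3, $1,750: 20% coinsurance on $1,750 = $350. Patient pays $350; OOP now $5,073.

$350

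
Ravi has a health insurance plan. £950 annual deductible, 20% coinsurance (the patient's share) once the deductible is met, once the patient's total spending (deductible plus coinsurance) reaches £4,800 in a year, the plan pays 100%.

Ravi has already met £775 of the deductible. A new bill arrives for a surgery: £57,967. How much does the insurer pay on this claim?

Deductible still to meet: £950 − £775 = £175.
The remaining £57,792 (= £57,967 − £175) moves to coinsurance.
20% of £57,792 = £11,558.40 falls to the patient.
So the patient owes £175 + £11,558.40 = £11,733.40 before any cap.
Year-to-date out-of-pocket would reach £775 + £11,733.40 = £12,508.40, above the £4,800 maximum, so the patient pays only £4,800 − £775 = £4,025.
Insurer pays the balance: £57,967 − £4,025 = £53,942.

£53,942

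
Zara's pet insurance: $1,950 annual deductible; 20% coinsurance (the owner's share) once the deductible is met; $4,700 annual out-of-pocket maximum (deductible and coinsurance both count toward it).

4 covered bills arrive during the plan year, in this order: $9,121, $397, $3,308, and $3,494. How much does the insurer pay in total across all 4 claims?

Claim 1 ($9,121): $1,950 to deductible, leaving $7,171; coinsurance $7,171 × 20% = $1,434.20. Owner pays $3,384.20; OOP now $3,384.20. Plan pays $9,121 − $3,384.20 = $5,736.80.
Claim 2 ($397): 20% coinsurance on $397 = $79.40. Cost to owner: $79.40. OOP to date $3,463.60. Insurer: $397 − $79.40 = $317.60.
Claim 3 ($3,308): deductible already satisfied, so owner's share is 20% × $3,308 = $661.60. Owner pays $661.60; OOP now $4,125.20. Insurer: $3,308 − $661.60 = $2,646.40.
Claim 4 ($3,494): 20% coinsurance on $3,494 = $698.80. OOP would hit $4,824 > $4,700, so the cap limits the owner to $4,700 − $4,125.20 = $574.80. Insurer: $3,494 − $574.80 = $2,919.20.
Insurer total = bills − owner's total = $16,320 − $4,700 = $11,620.

$11,620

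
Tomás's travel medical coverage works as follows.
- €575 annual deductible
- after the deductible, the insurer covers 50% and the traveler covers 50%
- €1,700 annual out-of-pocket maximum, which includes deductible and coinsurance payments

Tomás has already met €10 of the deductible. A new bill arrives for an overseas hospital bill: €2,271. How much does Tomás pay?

Deductible still to meet: €575 − €10 = €565.
The remaining €1,706 (= €2,271 − €565) moves to coinsurance.
Coinsurance: €1,706 × 50% = €853.
So the traveler owes €565 + €853 = €1,418 before any cap.
Total out-of-pocket so far would be €10 + €1,418 = €1,428, below the €1,700 cap — no reduction.

€1,418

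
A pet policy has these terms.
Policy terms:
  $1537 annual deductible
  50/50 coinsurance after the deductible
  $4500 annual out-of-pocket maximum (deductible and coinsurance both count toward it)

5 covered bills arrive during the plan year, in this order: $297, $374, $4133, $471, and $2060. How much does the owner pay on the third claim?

$2499.50

Claim 1 ($297): fully absorbed by the deductible. Owner pays $297; OOP now $297.
Claim 2 ($374): fully absorbed by the deductible. Owner pays $374; OOP now $671.
Claim 3 ($4133): $866 finishes the deductible; $3267 goes to coinsurance; 50% of $3267 = $1633.50. Owner pays $2499.50; OOP now $3170.50.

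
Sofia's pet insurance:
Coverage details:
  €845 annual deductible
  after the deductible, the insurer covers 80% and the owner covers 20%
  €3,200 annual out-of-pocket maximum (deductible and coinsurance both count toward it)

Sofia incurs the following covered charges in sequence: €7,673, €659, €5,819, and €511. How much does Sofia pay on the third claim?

Claim 1 — €7,673: €845 to deductible, leaving €6,828; 20% of €6,828 = €1,365.60. Owner pays €2,210.60; OOP now €2,210.60.
Claim 2 — €659: 20% coinsurance on €659 = €131.80. Owner owes €131.80 (running OOP €2,342.40).
Claim 3 — €5,819: deductible already satisfied, so owner's share is 20% × €5,819 = €1,163.80. That would push OOP to €3,506.20, over the €3,200 cap, so owner pays €3,200 − €2,342.40 = €857.60.

€857.60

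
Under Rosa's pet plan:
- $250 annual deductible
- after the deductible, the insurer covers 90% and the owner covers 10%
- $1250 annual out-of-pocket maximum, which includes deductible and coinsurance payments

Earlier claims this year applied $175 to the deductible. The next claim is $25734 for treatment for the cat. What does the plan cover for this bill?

Remaining deductible: $250 − $175 = $75.
The remaining $25659 (= $25734 − $75) moves to coinsurance.
10% of $25659 = $2565.90 falls to the owner.
Owner responsibility before any cap: $75 + $2565.90 = $2640.90.
That would bring total out-of-pocket to $2815.90, past the $1250 cap. The owner is capped at $1250 − $175 = $1075 on this claim.
The insurer covers the remainder: $25734 − $1075 = $24659.

$24659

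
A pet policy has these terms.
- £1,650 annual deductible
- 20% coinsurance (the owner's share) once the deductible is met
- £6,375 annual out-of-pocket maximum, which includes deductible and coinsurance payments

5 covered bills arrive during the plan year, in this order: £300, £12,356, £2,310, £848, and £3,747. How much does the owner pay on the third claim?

Bill 1, £300: fully absorbed by the deductible. Owner pays £300; OOP now £300.
Bill 2, £12,356: £1,350 finishes the deductible; £11,006 goes to coinsurance; owner's 20% is £2,201.20. Cost to owner: £3,551.20. OOP to date £3,851.20.
Bill 3, £2,310: deductible met; 20% of £2,310 = £462. Owner pays £462; OOP now £4,313.20.

£462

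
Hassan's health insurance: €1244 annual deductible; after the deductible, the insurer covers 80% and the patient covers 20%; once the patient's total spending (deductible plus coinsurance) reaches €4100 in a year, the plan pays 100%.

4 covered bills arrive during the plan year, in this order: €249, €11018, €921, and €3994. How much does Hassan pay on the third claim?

€184.20

Bill 1, €249: fully absorbed by the deductible. Patient pays €249; OOP now €249.
Bill 2, €11018: deductible takes €995, €10023 remains; patient's 20% is €2004.60. Patient pays €2999.60; OOP now €3248.60.
Bill 3, €921: deductible met; 20% of €921 = €184.20. Patient owes €184.20 (running OOP €3432.80).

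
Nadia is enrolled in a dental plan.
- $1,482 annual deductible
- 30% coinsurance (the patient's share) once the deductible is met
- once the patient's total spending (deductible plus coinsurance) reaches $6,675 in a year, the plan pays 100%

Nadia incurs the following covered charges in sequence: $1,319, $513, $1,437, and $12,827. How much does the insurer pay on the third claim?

#1 ($1,319): entire amount goes to the deductible. Patient owes $1,319 (running OOP $1,319). Insurer: $1,319 − $1,319 = $0.
#2 ($513): deductible takes $163, $350 remains; coinsurance $350 × 30% = $105. Cost to patient: $268. OOP to date $1,587. Insurer: $513 − $268 = $245.
#3 ($1,437): 30% coinsurance on $1,437 = $431.10. Patient pays $431.10; OOP now $2,018.10. Insurer: $1,437 − $431.10 = $1,005.90.

$1,005.90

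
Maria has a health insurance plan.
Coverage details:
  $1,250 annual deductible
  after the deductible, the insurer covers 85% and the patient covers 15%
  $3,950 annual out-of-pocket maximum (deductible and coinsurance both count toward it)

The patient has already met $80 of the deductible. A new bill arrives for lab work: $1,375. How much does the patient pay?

Deductible still to meet: $1,250 − $80 = $1,170.
That leaves $1,375 − $1,170 = $205 for coinsurance.
15% of $205 = $30.75 falls to the patient.
So the patient owes $1,170 + $30.75 = $1,200.75 before any cap.
Total out-of-pocket so far would be $80 + $1,200.75 = $1,280.75, below the $3,950 cap — no reduction.

$1,200.75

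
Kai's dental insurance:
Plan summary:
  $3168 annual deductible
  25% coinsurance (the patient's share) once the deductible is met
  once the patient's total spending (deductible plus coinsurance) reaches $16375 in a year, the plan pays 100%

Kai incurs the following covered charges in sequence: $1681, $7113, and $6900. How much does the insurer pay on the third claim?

Claim 1 ($1681): all of it applies to the deductible. Patient owes $1681 (running OOP $1681). Plan pays $1681 − $1681 = $0.
Claim 2 ($7113): deductible takes $1487, $5626 remains; coinsurance $5626 × 25% = $1406.50. Cost to patient: $2893.50. OOP to date $4574.50. Plan pays $7113 − $2893.50 = $4219.50.
Claim 3 ($6900): deductible already satisfied, so patient's share is 25% × $6900 = $1725. Patient pays $1725; OOP now $6299.50. Insurer: $6900 − $1725 = $5175.

$5175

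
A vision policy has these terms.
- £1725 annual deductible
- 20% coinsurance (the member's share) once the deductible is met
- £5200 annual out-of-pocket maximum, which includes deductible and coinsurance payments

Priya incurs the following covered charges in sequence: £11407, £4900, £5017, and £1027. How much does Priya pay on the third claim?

#1 (£11407): deductible takes £1725, £9682 remains; member's 20% is £1936.40. Member pays £3661.40; OOP now £3661.40.
#2 (£4900): deductible already satisfied, so member's share is 20% × £4900 = £980. Member owes £980 (running OOP £4641.40).
#3 (£5017): deductible met; 20% of £5017 = £1003.40. Adding that to £4641.40 gives £5644.80, past the £5200 cap; member pays only £5200 − £4641.40 = £558.60.

£558.60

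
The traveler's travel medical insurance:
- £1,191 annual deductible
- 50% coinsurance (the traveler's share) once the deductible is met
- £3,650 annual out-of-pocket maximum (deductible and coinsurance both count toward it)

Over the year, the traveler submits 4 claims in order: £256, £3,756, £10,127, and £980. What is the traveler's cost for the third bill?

£1,048.50

Claim 1 — £256: fully absorbed by the deductible. Cost to traveler: £256. OOP to date £256.
Claim 2 — £3,756: £935 finishes the deductible; £2,821 goes to coinsurance; coinsurance £2,821 × 50% = £1,410.50. Cost to traveler: £2,345.50. OOP to date £2,601.50.
Claim 3 — £10,127: deductible met; 50% of £10,127 = £5,063.50. Adding that to £2,601.50 gives £7,665, past the £3,650 cap; traveler pays only £3,650 − £2,601.50 = £1,048.50.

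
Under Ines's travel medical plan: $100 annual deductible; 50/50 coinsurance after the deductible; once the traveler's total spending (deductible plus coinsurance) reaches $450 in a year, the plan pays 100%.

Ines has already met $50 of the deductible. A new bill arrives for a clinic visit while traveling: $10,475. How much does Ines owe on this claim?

$50 of the $100 deductible is already met, leaving $50.
That leaves $10,475 − $50 = $10,425 for coinsurance.
Traveler's 50% share of $10,425 is $5,212.50.
So the traveler owes $50 + $5,212.50 = $5,262.50 before any cap.
Year-to-date out-of-pocket would reach $50 + $5,262.50 = $5,312.50, above the $450 maximum, so the traveler pays only $450 − $50 = $400.

$400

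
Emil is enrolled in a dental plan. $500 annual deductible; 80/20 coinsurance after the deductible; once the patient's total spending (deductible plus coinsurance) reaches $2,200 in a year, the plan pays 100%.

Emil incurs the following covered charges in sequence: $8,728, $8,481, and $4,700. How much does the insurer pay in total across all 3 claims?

$19,709

Claim 1 ($8,728): $500 finishes the deductible; $8,228 goes to coinsurance; coinsurance $8,228 × 20% = $1,645.60. Patient pays $2,145.60; OOP now $2,145.60. Insurer: $8,728 − $2,145.60 = $6,582.40.
Claim 2 ($8,481): 20% coinsurance on $8,481 = $1,696.20. OOP would hit $3,841.80 > $2,200, so the cap limits the patient to $2,200 − $2,145.60 = $54.40. Plan pays $8,481 − $54.40 = $8,426.60.
Claim 3 ($4,700): deductible already satisfied, so patient's share is 20% × $4,700 = $940. OOP would hit $3,140 > $2,200, so the cap limits the patient to $2,200 − $2,200 = $0. Insurer: $4,700 − $0 = $4,700.
Insurer total = bills − patient's total = $21,909 − $2,200 = $19,709.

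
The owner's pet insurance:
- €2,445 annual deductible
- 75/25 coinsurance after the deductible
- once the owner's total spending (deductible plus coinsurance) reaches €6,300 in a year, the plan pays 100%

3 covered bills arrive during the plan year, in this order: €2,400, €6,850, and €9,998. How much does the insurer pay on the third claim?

#1 (€2,400): all of it applies to the deductible. Owner owes €2,400 (running OOP €2,400). Plan pays €2,400 − €2,400 = €0.
#2 (€6,850): €45 finishes the deductible; €6,805 goes to coinsurance; owner's 25% is €1,701.25. Owner pays €1,746.25; OOP now €4,146.25. Plan pays €6,850 − €1,746.25 = €5,103.75.
#3 (€9,998): deductible already satisfied, so owner's share is 25% × €9,998 = €2,499.50. Adding that to €4,146.25 gives €6,645.75, past the €6,300 cap; owner pays only €6,300 − €4,146.25 = €2,153.75. Insurer: €9,998 − €2,153.75 = €7,844.25.

€7,844.25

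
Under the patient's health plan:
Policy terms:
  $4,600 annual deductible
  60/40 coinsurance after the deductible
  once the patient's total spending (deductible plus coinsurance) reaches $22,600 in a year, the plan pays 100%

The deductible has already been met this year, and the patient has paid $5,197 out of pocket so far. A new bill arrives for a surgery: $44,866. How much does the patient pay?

With the deductible met, the entire $44,866 is subject to coinsurance.
40% of $44,866 = $17,946.40 falls to the patient.
That would bring total out-of-pocket to $23,143.40, past the $22,600 cap. The patient is capped at $22,600 − $5,197 = $17,403 on this claim.

$17,403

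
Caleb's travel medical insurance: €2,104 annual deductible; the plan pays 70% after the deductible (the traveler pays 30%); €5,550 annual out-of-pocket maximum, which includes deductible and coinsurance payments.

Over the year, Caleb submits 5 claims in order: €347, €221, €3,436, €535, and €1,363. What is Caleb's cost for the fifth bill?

#1 (€347): all of it applies to the deductible. Traveler owes €347 (running OOP €347).
#2 (€221): all of it applies to the deductible. Cost to traveler: €221. OOP to date €568.
#3 (€3,436): deductible takes €1,536, €1,900 remains; coinsurance €1,900 × 30% = €570. Traveler owes €2,106 (running OOP €2,674).
#4 (€535): deductible already satisfied, so traveler's share is 30% × €535 = €160.50. Traveler owes €160.50 (running OOP €2,834.50).
#5 (€1,363): deductible met; 30% of €1,363 = €408.90. Cost to traveler: €408.90. OOP to date €3,243.40.

€408.90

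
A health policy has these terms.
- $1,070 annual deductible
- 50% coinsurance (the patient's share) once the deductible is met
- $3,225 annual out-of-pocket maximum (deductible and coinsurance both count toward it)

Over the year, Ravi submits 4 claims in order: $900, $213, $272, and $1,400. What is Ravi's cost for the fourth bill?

$700

Claim 1 ($900): all of it applies to the deductible. Patient owes $900 (running OOP $900).
Claim 2 ($213): $170 finishes the deductible; $43 goes to coinsurance; coinsurance $43 × 50% = $21.50. Patient pays $191.50; OOP now $1,091.50.
Claim 3 ($272): deductible met; 50% of $272 = $136. Patient owes $136 (running OOP $1,227.50).
Claim 4 ($1,400): 50% coinsurance on $1,400 = $700. Cost to patient: $700. OOP to date $1,927.50.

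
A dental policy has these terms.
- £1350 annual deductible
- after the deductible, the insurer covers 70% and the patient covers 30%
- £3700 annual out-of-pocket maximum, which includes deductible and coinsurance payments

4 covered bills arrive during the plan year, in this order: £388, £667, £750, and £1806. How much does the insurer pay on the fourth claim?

£1264.20

#1 (£388): entire amount goes to the deductible. Patient owes £388 (running OOP £388). Plan pays £388 − £388 = £0.
#2 (£667): entire amount goes to the deductible. Patient pays £667; OOP now £1055. Insurer: £667 − £667 = £0.
#3 (£750): deductible takes £295, £455 remains; patient's 30% is £136.50. Cost to patient: £431.50. OOP to date £1486.50. Plan pays £750 − £431.50 = £318.50.
#4 (£1806): 30% coinsurance on £1806 = £541.80. Patient owes £541.80 (running OOP £2028.30). Plan pays £1806 − £541.80 = £1264.20.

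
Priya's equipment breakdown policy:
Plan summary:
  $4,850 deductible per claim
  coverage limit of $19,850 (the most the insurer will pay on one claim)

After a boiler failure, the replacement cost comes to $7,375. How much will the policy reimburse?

$2,525

After the deductible, $7,375 − $4,850 = $2,525 remains.
$2,525 ≤ $19,850, so the limit doesn't bind; insurer pays $2,525.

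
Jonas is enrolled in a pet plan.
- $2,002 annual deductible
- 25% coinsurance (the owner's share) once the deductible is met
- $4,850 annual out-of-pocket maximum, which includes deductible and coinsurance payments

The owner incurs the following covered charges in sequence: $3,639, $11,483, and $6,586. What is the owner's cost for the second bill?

$2,438.75

Bill 1, $3,639: deductible takes $2,002, $1,637 remains; coinsurance $1,637 × 25% = $409.25. Owner pays $2,411.25; OOP now $2,411.25.
Bill 2, $11,483: 25% coinsurance on $11,483 = $2,870.75. OOP would hit $5,282 > $4,850, so the cap limits the owner to $4,850 − $2,411.25 = $2,438.75.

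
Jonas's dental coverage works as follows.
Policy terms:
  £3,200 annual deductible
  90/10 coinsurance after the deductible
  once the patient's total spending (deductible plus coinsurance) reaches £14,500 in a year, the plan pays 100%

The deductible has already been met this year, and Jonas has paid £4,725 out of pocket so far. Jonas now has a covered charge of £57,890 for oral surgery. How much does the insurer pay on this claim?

The deductible is already satisfied, so the full bill goes to coinsurance.
Coinsurance: £57,890 × 10% = £5,789.
Year-to-date out-of-pocket becomes £4,725 + £5,789 = £10,514, still under the £14,500 maximum, so no cap applies.
The insurer covers the remainder: £57,890 − £5,789 = £52,101.

£52,101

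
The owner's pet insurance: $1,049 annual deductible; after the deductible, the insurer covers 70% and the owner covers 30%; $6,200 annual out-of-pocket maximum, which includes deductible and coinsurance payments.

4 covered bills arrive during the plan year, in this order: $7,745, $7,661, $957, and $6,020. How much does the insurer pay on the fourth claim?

Bill 1, $7,745: $1,049 finishes the deductible; $6,696 goes to coinsurance; coinsurance $6,696 × 30% = $2,008.80. Owner pays $3,057.80; OOP now $3,057.80. Insurer: $7,745 − $3,057.80 = $4,687.20.
Bill 2, $7,661: 30% coinsurance on $7,661 = $2,298.30. Owner pays $2,298.30; OOP now $5,356.10. Plan pays $7,661 − $2,298.30 = $5,362.70.
Bill 3, $957: deductible already satisfied, so owner's share is 30% × $957 = $287.10. Owner owes $287.10 (running OOP $5,643.20). Plan pays $957 − $287.10 = $669.90.
Bill 4, $6,020: deductible already satisfied, so owner's share is 30% × $6,020 = $1,806. That would push OOP to $7,449.20, over the $6,200 cap, so owner pays $6,200 − $5,643.20 = $556.80. Plan pays $6,020 − $556.80 = $5,463.20.

$5,463.20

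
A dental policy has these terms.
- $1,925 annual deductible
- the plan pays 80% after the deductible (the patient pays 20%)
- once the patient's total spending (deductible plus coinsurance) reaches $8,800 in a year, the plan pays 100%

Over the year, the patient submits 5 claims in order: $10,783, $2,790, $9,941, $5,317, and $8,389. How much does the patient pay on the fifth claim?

$1,493.80

Claim 1 ($10,783): $1,925 to deductible, leaving $8,858; coinsurance $8,858 × 20% = $1,771.60. Cost to patient: $3,696.60. OOP to date $3,696.60.
Claim 2 ($2,790): deductible met; 20% of $2,790 = $558. Patient pays $558; OOP now $4,254.60.
Claim 3 ($9,941): 20% coinsurance on $9,941 = $1,988.20. Patient pays $1,988.20; OOP now $6,242.80.
Claim 4 ($5,317): deductible met; 20% of $5,317 = $1,063.40. Cost to patient: $1,063.40. OOP to date $7,306.20.
Claim 5 ($8,389): deductible already satisfied, so patient's share is 20% × $8,389 = $1,677.80. OOP would hit $8,984 > $8,800, so the cap limits the patient to $8,800 − $7,306.20 = $1,493.80.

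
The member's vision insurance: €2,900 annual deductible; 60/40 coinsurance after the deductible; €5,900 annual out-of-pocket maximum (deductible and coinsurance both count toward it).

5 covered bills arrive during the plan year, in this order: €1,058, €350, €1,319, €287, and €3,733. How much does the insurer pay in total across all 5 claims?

€2,308.20

Claim 1 — €1,058: all of it applies to the deductible. Member owes €1,058 (running OOP €1,058). Insurer: €1,058 − €1,058 = €0.
Claim 2 — €350: entire amount goes to the deductible. Cost to member: €350. OOP to date €1,408. Plan pays €350 − €350 = €0.
Claim 3 — €1,319: fully absorbed by the deductible. Member pays €1,319; OOP now €2,727. Insurer: €1,319 − €1,319 = €0.
Claim 4 — €287: deductible takes €173, €114 remains; 40% of €114 = €45.60. Cost to member: €218.60. OOP to date €2,945.60. Insurer: €287 − €218.60 = €68.40.
Claim 5 — €3,733: deductible already satisfied, so member's share is 40% × €3,733 = €1,493.20. Member pays €1,493.20; OOP now €4,438.80. Insurer: €3,733 − €1,493.20 = €2,239.80.
Insurer total = bills − member's total = €6,747 − €4,438.80 = €2,308.20.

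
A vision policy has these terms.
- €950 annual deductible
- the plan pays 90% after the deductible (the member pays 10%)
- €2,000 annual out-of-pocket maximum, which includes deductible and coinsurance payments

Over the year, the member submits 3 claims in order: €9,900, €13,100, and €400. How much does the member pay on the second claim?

Claim 1 (€9,900): deductible takes €950, €8,950 remains; 10% of €8,950 = €895. Member owes €1,845 (running OOP €1,845).
Claim 2 (€13,100): 10% coinsurance on €13,100 = €1,310. OOP would hit €3,155 > €2,000, so the cap limits the member to €2,000 − €1,845 = €155.

€155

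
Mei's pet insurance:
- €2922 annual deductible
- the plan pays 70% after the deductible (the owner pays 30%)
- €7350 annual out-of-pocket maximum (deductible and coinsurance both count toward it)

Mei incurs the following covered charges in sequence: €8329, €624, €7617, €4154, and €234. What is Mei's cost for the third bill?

€2285.10

Bill 1, €8329: €2922 finishes the deductible; €5407 goes to coinsurance; owner's 30% is €1622.10. Owner owes €4544.10 (running OOP €4544.10).
Bill 2, €624: deductible met; 30% of €624 = €187.20. Owner pays €187.20; OOP now €4731.30.
Bill 3, €7617: 30% coinsurance on €7617 = €2285.10. Owner pays €2285.10; OOP now €7016.40.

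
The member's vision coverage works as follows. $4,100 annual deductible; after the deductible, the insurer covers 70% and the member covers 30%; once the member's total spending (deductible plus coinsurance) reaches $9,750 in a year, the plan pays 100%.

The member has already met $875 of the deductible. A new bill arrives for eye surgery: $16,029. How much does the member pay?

$7,066.20

Deductible still to meet: $4,100 − $875 = $3,225.
That leaves $16,029 − $3,225 = $12,804 for coinsurance.
Coinsurance: $12,804 × 30% = $3,841.20.
So the member owes $3,225 + $3,841.20 = $7,066.20 before any cap.
Cumulative spending $875 + $7,066.20 = $7,941.20 stays under the $9,750 maximum.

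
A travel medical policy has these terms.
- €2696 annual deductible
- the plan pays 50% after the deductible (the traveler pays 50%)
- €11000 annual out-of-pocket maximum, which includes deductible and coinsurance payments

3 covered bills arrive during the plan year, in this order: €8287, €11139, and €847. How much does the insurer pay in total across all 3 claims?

€9273

Bill 1, €8287: €2696 finishes the deductible; €5591 goes to coinsurance; traveler's 50% is €2795.50. Cost to traveler: €5491.50. OOP to date €5491.50. Plan pays €8287 − €5491.50 = €2795.50.
Bill 2, €11139: 50% coinsurance on €11139 = €5569.50. OOP would hit €11061 > €11000, so the cap limits the traveler to €11000 − €5491.50 = €5508.50. Plan pays €11139 − €5508.50 = €5630.50.
Bill 3, €847: 50% coinsurance on €847 = €423.50. OOP would hit €11423.50 > €11000, so the cap limits the traveler to €11000 − €11000 = €0. Insurer: €847 − €0 = €847.
Insurer total: €2795.50 + €5630.50 + €847 = €9273.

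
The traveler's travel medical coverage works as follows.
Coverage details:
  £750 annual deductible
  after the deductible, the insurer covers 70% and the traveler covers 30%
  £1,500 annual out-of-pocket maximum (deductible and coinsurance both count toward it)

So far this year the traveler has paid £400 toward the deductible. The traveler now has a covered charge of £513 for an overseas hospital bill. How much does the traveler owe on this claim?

£398.90

Remaining deductible: £750 − £400 = £350.
The remaining £163 (= £513 − £350) moves to coinsurance.
Traveler's 30% share of £163 is £48.90.
Traveler responsibility before any cap: £350 + £48.90 = £398.90.
Cumulative spending £400 + £398.90 = £798.90 stays under the £1,500 maximum.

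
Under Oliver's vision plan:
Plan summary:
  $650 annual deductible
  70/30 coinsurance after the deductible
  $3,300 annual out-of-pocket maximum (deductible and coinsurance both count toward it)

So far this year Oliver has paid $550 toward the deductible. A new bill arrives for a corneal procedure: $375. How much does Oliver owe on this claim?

Remaining deductible: $650 − $550 = $100.
After the $100 deductible portion, $375 − $100 = $275 is subject to coinsurance.
Coinsurance: $275 × 30% = $82.50.
That puts the member's cost at $100 + $82.50 = $182.50 before any cap.
Cumulative spending $550 + $182.50 = $732.50 stays under the $3,300 maximum.

$182.50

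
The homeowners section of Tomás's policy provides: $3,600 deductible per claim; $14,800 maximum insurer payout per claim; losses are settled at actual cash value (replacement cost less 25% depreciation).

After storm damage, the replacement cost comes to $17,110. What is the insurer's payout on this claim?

Depreciate 25%: the covered value is $17,110 × 0.75 = $12,832.50.
Less the $3,600 deductible: $12,832.50 − $3,600 = $9,232.50.
$9,232.50 ≤ $14,800, so the limit doesn't bind; insurer pays $9,232.50.

$9,232.50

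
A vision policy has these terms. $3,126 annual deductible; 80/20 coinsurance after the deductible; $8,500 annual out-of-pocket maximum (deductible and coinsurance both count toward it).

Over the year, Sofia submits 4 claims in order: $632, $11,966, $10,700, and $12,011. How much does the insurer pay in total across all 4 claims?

$26,809

#1 ($632): fully absorbed by the deductible. Cost to member: $632. OOP to date $632. Insurer: $632 − $632 = $0.
#2 ($11,966): deductible takes $2,494, $9,472 remains; member's 20% is $1,894.40. Cost to member: $4,388.40. OOP to date $5,020.40. Insurer: $11,966 − $4,388.40 = $7,577.60.
#3 ($10,700): deductible met; 20% of $10,700 = $2,140. Member owes $2,140 (running OOP $7,160.40). Plan pays $10,700 − $2,140 = $8,560.
#4 ($12,011): deductible already satisfied, so member's share is 20% × $12,011 = $2,402.20. OOP would hit $9,562.60 > $8,500, so the cap limits the member to $8,500 − $7,160.40 = $1,339.60. Insurer: $12,011 − $1,339.60 = $10,671.40.
Insurer total: $0 + $7,577.60 + $8,560 + $10,671.40 = $26,809.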